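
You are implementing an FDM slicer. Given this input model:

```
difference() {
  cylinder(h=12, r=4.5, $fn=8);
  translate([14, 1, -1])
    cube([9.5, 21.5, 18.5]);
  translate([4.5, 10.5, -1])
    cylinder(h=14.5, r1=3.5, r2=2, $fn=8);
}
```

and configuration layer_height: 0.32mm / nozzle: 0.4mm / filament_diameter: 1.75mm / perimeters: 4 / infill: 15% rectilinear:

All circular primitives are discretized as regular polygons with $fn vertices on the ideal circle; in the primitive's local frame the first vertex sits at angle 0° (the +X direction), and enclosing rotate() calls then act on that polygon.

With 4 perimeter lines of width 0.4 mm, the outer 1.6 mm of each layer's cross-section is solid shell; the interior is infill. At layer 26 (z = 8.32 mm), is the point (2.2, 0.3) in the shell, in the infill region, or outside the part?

At z = 8.32 mm: the cylinder: section is a regular 8-gon, circumradius r=4.5; the cube at (14, 1) (footprint 9.5×21.5) is included at this height; the cone at (4.5, 10.5): at t=0.643 of its height the radius interpolates to r₁+(r₂−r₁)t = 2.536, giving a regular 8-gon of that circumradius; Subtracting the remaining from the first: starting from the r=4.5 cylinder, the 9.5×21.5 cube at (14, 1) misses the remaining region (no effect); the cone at (4.5, 10.5) misses the remaining region (no effect) — 1 connected region. Overall, the cross-section is a single solid region. The nearest boundary edge runs (3.18, 3.18)→(4.50, 0.00); distance from the point to it = 2.01 mm. The point is inside the cross-section and 2.01 mm from the nearest boundary — more than the 1.6 mm shell width (4 × 0.4), so it's in the infill interior.

infill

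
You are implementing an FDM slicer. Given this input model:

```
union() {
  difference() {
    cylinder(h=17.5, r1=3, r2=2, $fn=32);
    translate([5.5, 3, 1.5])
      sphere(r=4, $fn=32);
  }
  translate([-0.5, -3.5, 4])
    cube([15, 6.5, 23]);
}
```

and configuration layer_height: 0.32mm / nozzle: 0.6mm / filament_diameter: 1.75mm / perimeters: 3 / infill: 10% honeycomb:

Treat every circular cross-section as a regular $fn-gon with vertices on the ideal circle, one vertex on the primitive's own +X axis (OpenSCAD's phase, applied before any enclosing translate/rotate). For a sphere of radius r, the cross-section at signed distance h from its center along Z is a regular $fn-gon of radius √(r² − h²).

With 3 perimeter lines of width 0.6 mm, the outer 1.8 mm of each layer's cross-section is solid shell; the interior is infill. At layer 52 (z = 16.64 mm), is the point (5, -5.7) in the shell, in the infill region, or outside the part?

outside

At z = 16.64 mm: the cone contributes a regular 32-gon of circumradius 2.049 (interpolated between r1=3 and r2=2 at t=0.951); the sphere at (5.5, 3) is not intersected at this z (|z−center|=15.140 > r=4); Taking the first minus the rest: none of the subtracted shapes is present at this height, so the cone is unchanged — 1 connected region; the cube at (-0.5, -3.5) (footprint 15×6.5) is included at this height; Taking the union: the regions partially overlap (shared area 8.58 mm²), so overlapping operands fuse into one piece — 1 connected region. Overall, the cross-section is a single solid region. The nearest boundary edge runs (14.50, -3.50)→(-0.50, -3.50); distance from the point to it = 2.20 mm. The point is not inside any of the regions above, so it lies outside the cross-section (2.20 mm from the nearest boundary).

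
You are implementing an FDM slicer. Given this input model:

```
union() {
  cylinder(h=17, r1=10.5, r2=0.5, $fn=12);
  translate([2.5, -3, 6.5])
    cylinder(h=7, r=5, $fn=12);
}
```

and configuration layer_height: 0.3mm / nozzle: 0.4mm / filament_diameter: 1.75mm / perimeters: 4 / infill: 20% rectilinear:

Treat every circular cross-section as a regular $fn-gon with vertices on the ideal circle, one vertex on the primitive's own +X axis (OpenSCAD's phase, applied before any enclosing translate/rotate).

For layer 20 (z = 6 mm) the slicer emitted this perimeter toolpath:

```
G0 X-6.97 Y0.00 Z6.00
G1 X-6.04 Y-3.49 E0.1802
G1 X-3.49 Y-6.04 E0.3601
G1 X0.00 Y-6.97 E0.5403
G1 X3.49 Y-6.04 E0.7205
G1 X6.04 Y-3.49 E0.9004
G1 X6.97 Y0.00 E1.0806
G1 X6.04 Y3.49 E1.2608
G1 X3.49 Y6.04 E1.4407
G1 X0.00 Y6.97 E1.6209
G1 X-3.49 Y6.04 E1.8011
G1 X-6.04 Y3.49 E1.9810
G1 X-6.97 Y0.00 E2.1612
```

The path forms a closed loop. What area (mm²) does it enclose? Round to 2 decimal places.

145.90 mm²

Apply the shoelace formula to the sequence of (X, Y) vertices; enclosed area = 145.90 mm².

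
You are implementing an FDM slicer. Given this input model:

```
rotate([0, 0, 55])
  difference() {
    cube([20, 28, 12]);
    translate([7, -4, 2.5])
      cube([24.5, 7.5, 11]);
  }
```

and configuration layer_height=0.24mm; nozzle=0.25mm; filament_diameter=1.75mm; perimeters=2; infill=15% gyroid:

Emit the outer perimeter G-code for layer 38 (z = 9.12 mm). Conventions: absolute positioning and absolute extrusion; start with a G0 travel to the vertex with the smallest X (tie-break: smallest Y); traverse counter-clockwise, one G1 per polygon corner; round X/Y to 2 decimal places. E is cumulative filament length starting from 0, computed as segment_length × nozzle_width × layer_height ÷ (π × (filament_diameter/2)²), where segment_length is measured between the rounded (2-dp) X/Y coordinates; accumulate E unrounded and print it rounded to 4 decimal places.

At z = 9.12 mm: the 20×28 cube contributes its full rectangle; the 24.5×7.5 cube at (7, -4) contributes its full rectangle; After the difference (first − rest): starting from the 20×28 cube, the 24.5×7.5 cube at (7, -4) partially overlaps it — only the 45.50 mm² overlap (of its 183.75 mm²) is removed, clipping the outline — 1 connected region; (rotated 55° about Z; rotation is an isometry so areas/perimeters/island counts are preserved). The outline is a single polygon with 6 vertices. Extrusion per mm of travel: 0.25 × 0.24 / (π × 0.875²) = 0.024945. Accumulating E over each segment gives final E = 2.3946.

G0 X-22.94 Y16.06 Z9.12
G1 X0.00 Y0.00 E0.6985
G1 X4.02 Y5.73 E0.8731
G1 X1.15 Y7.74 E0.9605
G1 X8.60 Y18.39 E1.2848
G1 X-11.46 Y32.44 E1.8957
G1 X-22.94 Y16.06 E2.3946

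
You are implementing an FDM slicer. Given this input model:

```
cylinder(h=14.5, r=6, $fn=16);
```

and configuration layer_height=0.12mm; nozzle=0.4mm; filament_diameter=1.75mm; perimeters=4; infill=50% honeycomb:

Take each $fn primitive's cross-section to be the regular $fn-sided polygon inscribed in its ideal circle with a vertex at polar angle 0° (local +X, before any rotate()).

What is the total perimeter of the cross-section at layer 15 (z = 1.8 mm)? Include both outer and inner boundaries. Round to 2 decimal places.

37.46 mm

At z = 1.8 mm: the r=6 cylinder contributes a regular 16-gon of circumradius 6 (perimeter = 2·16·6.000·sin(180°/16) = 37.46 mm). Overall, the cross-section is a single solid region. Total boundary length (outer) = 37.46 mm.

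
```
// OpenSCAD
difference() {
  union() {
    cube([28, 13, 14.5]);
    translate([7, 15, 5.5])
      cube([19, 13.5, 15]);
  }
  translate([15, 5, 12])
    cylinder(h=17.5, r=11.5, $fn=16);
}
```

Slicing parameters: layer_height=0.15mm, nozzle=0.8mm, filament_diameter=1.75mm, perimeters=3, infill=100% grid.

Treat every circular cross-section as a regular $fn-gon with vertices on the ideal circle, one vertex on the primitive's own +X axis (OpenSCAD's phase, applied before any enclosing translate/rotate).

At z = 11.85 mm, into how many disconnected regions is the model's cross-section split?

2

At z = 11.85 mm: the cube (footprint 28×13) is included at this height; the cube at (7, 15) (footprint 19×13.5) is included at this height; Merging all regions: the 2 present regions are separate (no shared area or edge), so areas and boundary lengths simply add and each stays a separate island — 2 connected regions; the cylinder at (15, 5) does not reach this height (z outside [12, 29.5]); Subtracting the remaining from the first: none of the subtracted shapes is present at this height, so that combined region is unchanged — 2 connected regions. The result has 2 disconnected regions.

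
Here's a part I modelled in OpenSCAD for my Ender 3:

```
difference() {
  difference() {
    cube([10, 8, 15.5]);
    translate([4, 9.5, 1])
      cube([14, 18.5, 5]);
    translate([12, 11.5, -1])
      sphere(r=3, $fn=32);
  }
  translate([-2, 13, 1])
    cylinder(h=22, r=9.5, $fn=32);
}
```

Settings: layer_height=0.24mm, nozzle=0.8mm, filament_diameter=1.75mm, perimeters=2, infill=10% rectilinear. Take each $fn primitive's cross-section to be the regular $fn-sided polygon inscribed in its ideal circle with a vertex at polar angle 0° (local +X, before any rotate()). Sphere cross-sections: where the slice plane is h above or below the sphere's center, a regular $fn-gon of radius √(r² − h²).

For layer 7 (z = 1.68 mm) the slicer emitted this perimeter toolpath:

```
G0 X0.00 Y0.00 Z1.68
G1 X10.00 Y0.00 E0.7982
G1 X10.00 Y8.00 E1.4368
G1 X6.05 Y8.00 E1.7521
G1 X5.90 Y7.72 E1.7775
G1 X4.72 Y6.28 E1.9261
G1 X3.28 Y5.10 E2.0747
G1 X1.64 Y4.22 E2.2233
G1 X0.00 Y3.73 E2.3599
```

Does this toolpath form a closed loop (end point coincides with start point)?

Start point (G0): (0.00, 0.00). End point (last G1): the path does not return to the start — open.

no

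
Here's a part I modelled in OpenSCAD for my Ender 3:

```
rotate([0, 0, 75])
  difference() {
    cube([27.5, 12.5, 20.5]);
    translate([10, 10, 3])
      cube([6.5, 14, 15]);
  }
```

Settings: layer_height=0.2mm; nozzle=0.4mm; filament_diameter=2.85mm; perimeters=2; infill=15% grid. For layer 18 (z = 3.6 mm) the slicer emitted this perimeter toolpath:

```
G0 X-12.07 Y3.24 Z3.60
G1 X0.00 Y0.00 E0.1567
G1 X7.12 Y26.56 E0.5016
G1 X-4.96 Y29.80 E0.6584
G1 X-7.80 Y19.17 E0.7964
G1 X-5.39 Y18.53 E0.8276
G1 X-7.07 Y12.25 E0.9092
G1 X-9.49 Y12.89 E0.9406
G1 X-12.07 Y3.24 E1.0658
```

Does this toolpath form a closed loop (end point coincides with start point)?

Start point (G0): (-12.07, 3.24). End point (last G1): the path returns to the start — closed.

yes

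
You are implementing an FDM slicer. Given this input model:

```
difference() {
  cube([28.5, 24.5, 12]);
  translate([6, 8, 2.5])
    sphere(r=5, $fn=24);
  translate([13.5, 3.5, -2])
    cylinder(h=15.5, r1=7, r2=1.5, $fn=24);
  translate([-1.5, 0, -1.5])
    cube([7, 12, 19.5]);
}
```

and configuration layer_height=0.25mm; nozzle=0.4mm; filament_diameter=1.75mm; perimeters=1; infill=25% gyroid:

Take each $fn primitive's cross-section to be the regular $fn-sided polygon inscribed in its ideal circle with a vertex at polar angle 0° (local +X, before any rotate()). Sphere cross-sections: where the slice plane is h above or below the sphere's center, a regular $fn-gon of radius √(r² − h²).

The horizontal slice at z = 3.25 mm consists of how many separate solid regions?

2

At z = 3.25 mm: the 28.5×24.5 cube contributes its full rectangle; the r=5 sphere at (6, 8) slices to a regular 24-gon of circumradius 4.943 (√(r²−h²) with h=0.75 from center); the cone at (13.5, 3.5) contributes a regular 24-gon of circumradius 5.137 (interpolated between r1=7 and r2=1.5 at t=0.339); the cube at (-1.5, 0) is present — its section is the full 7×12 rectangle; After the difference (first − rest): starting from the 28.5×24.5 cube, the r=5 sphere at (6, 8) lies wholly inside it (removes its full 75.90 mm² and its 30.97 mm outline becomes a hole wall); the cone at (13.5, 3.5) partially overlaps it — only the 69.47 mm² overlap (of its 81.96 mm²) is removed, clipping the outline; the 7×12 cube at (-1.5, 0) partially overlaps it — only the 34.29 mm² overlap (of its 84.00 mm²) is removed, clipping the outline — 2 connected regions. The result has 2 disconnected regions.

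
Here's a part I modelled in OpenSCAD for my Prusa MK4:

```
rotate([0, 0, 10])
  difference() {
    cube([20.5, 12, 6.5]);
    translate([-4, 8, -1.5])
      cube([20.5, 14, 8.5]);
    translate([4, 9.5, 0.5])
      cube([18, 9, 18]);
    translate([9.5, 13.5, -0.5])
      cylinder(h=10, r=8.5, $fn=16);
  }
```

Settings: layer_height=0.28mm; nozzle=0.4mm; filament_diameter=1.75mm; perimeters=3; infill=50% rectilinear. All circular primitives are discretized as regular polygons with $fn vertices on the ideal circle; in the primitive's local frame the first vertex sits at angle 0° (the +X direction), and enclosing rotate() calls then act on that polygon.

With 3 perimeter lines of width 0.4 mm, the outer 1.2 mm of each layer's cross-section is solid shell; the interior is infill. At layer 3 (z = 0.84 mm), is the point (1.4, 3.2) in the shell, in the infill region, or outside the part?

infill

At z = 0.84 mm: the 20.5×12 cube contributes its full rectangle; the 20.5×14 cube at (-4, 8) contributes its full rectangle; the cube at (4, 9.5) (footprint 18×9) is included at this height; the cylinder at (9.5, 13.5): section is a regular 16-gon, circumradius r=8.5; Taking the first minus the rest: starting from the 20.5×12 cube, the 20.5×14 cube at (-4, 8) partially overlaps it — only the 66.00 mm² overlap (of its 287.00 mm²) is removed, clipping the outline; the 18×9 cube at (4, 9.5) partially overlaps it — only the 10.00 mm² overlap (of its 162.00 mm²) is removed, clipping the outline; the r=8.5 cylinder at (9.5, 13.5) partially overlaps it — only the 25.58 mm² overlap (of its 221.19 mm²) is removed, clipping the outline — 1 connected region; (whole slice rotated 10° about Z — lengths, areas and connectivity unchanged). Overall, the cross-section is a single solid region. Undo the 10° rotation: the query point maps to (1.934, 2.908) in the un-rotated model frame. The nearest boundary edge runs (0.00, 0.00)→(0.00, 8.00); distance from the point to it = 1.93 mm. The point is inside the cross-section and 1.93 mm from the nearest boundary — more than the 1.2 mm shell width (3 × 0.4), so it's in the infill interior.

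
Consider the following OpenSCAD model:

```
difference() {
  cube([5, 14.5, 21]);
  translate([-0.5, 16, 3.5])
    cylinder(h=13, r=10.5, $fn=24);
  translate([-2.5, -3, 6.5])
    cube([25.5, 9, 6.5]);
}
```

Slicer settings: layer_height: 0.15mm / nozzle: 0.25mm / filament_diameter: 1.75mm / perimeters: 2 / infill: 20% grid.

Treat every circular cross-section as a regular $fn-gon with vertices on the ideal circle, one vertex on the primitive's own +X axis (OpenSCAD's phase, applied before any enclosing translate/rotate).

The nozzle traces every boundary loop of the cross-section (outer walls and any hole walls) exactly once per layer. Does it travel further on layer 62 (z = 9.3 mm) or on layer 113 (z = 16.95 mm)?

Layer 62 (z = 9.3): the cube is present — its section is the full 5×14.5 rectangle (perimeter 39.00 mm); the r=10.5 cylinder at (-0.5, 16) gives a regular 24-gon of circumradius 10.5 (constant along its height) (perimeter = 2·24·10.500·sin(180°/24) = 65.79 mm); the cube at (-2.5, -3) is present — its section is the full 25.5×9 rectangle (perimeter 69.00 mm); After the difference (first − rest): starting from the 5×14.5 cube, the r=10.5 cylinder at (-0.5, 16) partially overlaps it — only the 41.92 mm² overlap (of its 342.42 mm²) is removed, clipping the outline; the 25.5×9 cube at (-2.5, -3) partially overlaps it — only the 29.34 mm² overlap (of its 229.50 mm²) is removed, clipping the outline — boundary = 6.22 mm. So its perimeter = 6.22 mm. Layer 113 (z = 16.95): the 5×14.5 cube contributes its full rectangle (perimeter 39.00 mm); the cylinder at (-0.5, 16) is not intersected at this z (z outside [3.5, 16.5]); the cube at (-2.5, -3) is absent (z outside [6.5, 13]); Taking the first minus the rest: none of the subtracted shapes is present at this height, so the 5×14.5 cube is unchanged — boundary = 39.00 mm. So its perimeter = 39.00 mm. Layer 113 is larger (39.00 vs 6.22 mm).

layer 113 (z = 16.95 mm)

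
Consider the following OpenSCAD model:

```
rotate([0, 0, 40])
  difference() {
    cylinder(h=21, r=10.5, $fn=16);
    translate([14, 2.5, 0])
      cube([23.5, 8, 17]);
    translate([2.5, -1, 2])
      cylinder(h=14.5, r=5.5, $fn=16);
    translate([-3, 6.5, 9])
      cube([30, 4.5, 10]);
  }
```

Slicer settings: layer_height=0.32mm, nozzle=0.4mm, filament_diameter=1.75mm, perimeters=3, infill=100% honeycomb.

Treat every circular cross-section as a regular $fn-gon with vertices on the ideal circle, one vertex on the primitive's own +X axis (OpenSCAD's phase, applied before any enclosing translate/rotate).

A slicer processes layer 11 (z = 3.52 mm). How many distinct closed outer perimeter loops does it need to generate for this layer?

At z = 3.52 mm: the cylinder: section is a regular 16-gon, circumradius r=10.5; the 23.5×8 cube at (14, 2.5) contributes its full rectangle; the r=5.5 cylinder at (2.5, -1) contributes a regular 16-gon of circumradius 5.5; the cube at (-3, 6.5) is absent (z outside [9, 19]); After the difference (first − rest): starting from the r=10.5 cylinder, the 23.5×8 cube at (14, 2.5) misses the remaining region (no effect); the r=5.5 cylinder at (2.5, -1) lies wholly inside it (removes its full 92.61 mm² and its 34.34 mm outline becomes a hole wall) — 1 connected region with 1 hole; (rotated 40° about Z; rotation is an isometry so areas/perimeters/island counts are preserved). The result has 1 disconnected region.

1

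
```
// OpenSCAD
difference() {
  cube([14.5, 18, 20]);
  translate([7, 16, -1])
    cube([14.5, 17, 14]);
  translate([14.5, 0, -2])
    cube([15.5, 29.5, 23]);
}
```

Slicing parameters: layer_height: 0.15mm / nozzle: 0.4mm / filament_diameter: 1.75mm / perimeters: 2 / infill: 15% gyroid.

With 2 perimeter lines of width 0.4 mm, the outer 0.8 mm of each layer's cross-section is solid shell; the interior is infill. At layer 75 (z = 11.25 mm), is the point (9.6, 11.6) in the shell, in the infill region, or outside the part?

infill

At z = 11.25 mm: the 14.5×18 cube contributes its full rectangle; the cube at (7, 16) is present — its section is the full 14.5×17 rectangle; the cube at (14.5, 0) (footprint 15.5×29.5) is included at this height; After the difference (first − rest): starting from the 14.5×18 cube, the 14.5×17 cube at (7, 16) partially overlaps it — only the 15.00 mm² overlap (of its 246.50 mm²) is removed, clipping the outline; the 15.5×29.5 cube at (14.5, 0) misses the remaining region (no effect) — 1 connected region. Overall, the cross-section is a single solid region. The nearest boundary edge runs (7.00, 16.00)→(14.50, 16.00); distance from the point to it = 4.40 mm. The point is inside the cross-section and 4.40 mm from the nearest boundary — more than the 0.8 mm shell width (2 × 0.4), so it's in the infill interior.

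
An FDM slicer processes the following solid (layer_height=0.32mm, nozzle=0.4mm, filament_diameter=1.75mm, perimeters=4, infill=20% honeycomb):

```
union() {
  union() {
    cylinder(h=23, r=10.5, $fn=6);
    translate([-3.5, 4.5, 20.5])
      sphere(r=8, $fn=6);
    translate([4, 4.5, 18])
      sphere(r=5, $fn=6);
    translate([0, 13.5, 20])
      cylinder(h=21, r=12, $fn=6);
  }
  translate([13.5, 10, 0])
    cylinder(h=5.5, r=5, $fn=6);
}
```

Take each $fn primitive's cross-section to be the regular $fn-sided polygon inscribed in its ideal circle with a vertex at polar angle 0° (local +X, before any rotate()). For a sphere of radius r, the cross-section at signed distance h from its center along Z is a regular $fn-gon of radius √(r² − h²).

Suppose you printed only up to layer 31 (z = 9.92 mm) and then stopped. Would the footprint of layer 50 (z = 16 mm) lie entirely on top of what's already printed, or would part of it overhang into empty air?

Compare the two slices. At z = 9.92: the cylinder: section is a regular 6-gon, circumradius r=10.5 (area = (6/2)·10.500²·sin(360°/6) = 286.44 mm²); the sphere at (-3.5, 4.5) is not intersected at this z (|z−center|=10.580 > r=8); the sphere at (4, 4.5) is not intersected at this z (|z−center|=8.080 > r=5); the cylinder at (0, 13.5) is not intersected at this z (z outside [20, 41]); Taking the union: only the r=10.5 cylinder is present, so the union is just that shape — area = 286.44 mm²; the cylinder at (13.5, 10) does not reach this height (z outside [0, 5.5]); Merging all regions: only that combined region is present, so the union is just that shape — area = 286.44 mm². At z = 16: the r=10.5 cylinder gives a regular 6-gon of circumradius 10.5 (constant along its height) (area = (6/2)·10.500²·sin(360°/6) = 286.44 mm²); the sphere at (-3.5, 4.5): section is a regular 6-gon, circumradius = √(r²−h²) = √(8²−4.5²) = 6.614 (area = (6/2)·6.614²·sin(360°/6) = 113.67 mm²); the r=5 sphere at (4, 4.5) contributes a regular 6-gon of circumradius √(5²−2²) = 4.583 (area = (6/2)·4.583²·sin(360°/6) = 54.56 mm²); the cylinder at (0, 13.5) is not intersected at this z (z outside [20, 41]); Combining (union): the regions partially overlap — summed areas 454.66 mm² minus the doubly-counted overlap 144.79 mm² gives 309.87 mm² — area = 309.87 mm²; the cylinder at (13.5, 10) does not reach this height (z outside [0, 5.5]); Combining (union): only the result so far is present, so the union is just that shape — area = 309.87 mm². Checking containment: at z = 16 the cross-section extends beyond the z = 9.92 cross-section by about 23.43 mm².

part overhangs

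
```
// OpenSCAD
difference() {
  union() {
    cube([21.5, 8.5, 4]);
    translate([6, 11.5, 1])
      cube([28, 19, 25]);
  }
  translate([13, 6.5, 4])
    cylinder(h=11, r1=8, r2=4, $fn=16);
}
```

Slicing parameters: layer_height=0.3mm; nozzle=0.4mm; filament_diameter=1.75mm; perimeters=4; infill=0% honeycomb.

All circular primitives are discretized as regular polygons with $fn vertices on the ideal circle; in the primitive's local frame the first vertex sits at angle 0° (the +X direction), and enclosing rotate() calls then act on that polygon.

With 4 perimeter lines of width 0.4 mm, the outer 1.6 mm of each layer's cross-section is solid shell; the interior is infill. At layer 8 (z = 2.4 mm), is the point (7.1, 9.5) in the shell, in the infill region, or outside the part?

outside

At z = 2.4 mm: the cube is present — its section is the full 21.5×8.5 rectangle; the 28×19 cube at (6, 11.5) contributes its full rectangle; Taking the union: the 2 present regions are separate (no shared area or edge), so areas and boundary lengths simply add and each stays a separate island — 2 connected regions; the cone at (13, 6.5) is absent (z outside [4, 15]); After the difference (first − rest): none of the subtracted shapes is present at this height, so that combined region is unchanged — 2 connected regions. Overall, the cross-section has 2 separate islands. The nearest boundary edge runs (0.00, 8.50)→(21.50, 8.50); distance from the point to it = 1.00 mm. The point is not inside any of the regions above, so it lies outside the cross-section (1.00 mm from the nearest boundary).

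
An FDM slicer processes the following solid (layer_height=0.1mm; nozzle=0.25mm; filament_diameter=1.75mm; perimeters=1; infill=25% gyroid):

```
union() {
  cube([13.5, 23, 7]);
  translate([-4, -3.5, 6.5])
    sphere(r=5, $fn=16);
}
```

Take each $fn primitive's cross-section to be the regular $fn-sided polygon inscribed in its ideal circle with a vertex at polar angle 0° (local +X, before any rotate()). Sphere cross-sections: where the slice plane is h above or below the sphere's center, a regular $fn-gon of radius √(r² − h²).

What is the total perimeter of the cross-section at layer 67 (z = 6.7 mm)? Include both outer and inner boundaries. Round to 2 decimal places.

At z = 6.7 mm: the cube is present — its section is the full 13.5×23 rectangle (perimeter 73.00 mm); the r=5 sphere at (-4, -3.5) slices to a regular 16-gon of circumradius 4.996 (√(r²−h²) with h=0.2 from center) (perimeter = 2·16·4.996·sin(180°/16) = 31.19 mm); Merging all regions: the 2 present regions are separate (no shared area or edge), so areas and boundary lengths simply add and each stays a separate island — boundary = 104.19 mm. Overall, the cross-section has 2 separate islands. Total boundary length (outer) = 104.19 mm.

104.19 mm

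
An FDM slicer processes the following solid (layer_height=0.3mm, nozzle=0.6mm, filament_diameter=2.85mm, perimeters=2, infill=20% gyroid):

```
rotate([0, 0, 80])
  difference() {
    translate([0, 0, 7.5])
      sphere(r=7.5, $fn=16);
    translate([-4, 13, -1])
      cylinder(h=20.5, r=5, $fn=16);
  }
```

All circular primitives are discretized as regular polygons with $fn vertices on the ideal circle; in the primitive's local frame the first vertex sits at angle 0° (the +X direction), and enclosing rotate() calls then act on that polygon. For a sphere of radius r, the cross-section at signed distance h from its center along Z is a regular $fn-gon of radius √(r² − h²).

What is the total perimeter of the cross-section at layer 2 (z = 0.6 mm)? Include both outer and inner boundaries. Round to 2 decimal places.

18.35 mm

At z = 0.6 mm: the r=7.5 sphere contributes a regular 16-gon of circumradius √(7.5²−6.9²) = 2.939 (perimeter = 2·16·2.939·sin(180°/16) = 18.35 mm); the r=5 cylinder at (-4, 13) contributes a regular 16-gon of circumradius 5 (perimeter = 2·16·5.000·sin(180°/16) = 31.21 mm); Subtracting the remaining from the first: starting from the r=7.5 sphere, the r=5 cylinder at (-4, 13) misses the remaining region (no effect) — boundary = 18.35 mm; (whole slice rotated 80° about Z — lengths, areas and connectivity unchanged). Overall, the cross-section is a single solid region. Total boundary length (outer) = 18.35 mm.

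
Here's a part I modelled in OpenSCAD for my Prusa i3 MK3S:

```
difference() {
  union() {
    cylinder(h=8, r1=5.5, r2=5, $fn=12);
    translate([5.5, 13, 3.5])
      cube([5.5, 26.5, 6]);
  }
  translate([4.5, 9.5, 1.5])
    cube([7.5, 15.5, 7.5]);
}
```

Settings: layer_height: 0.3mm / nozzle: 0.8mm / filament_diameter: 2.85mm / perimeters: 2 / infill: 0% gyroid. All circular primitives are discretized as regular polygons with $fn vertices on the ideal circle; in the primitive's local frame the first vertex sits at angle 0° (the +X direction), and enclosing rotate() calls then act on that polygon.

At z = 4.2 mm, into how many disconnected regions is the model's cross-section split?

At z = 4.2 mm: the cone (r1=5.5→r2=5) has section circumradius 5.237 here — a regular 12-gon; the cube at (5.5, 13) (footprint 5.5×26.5) is included at this height; Merging all regions: the 2 present regions are separate (no shared area or edge), so areas and boundary lengths simply add and each stays a separate island — 2 connected regions; the 7.5×15.5 cube at (4.5, 9.5) contributes its full rectangle; Taking the first minus the rest: starting from the result so far, the 7.5×15.5 cube at (4.5, 9.5) partially overlaps it — only the 66.00 mm² overlap (of its 116.25 mm²) is removed, clipping the outline — 2 connected regions. The result has 2 disconnected regions.

2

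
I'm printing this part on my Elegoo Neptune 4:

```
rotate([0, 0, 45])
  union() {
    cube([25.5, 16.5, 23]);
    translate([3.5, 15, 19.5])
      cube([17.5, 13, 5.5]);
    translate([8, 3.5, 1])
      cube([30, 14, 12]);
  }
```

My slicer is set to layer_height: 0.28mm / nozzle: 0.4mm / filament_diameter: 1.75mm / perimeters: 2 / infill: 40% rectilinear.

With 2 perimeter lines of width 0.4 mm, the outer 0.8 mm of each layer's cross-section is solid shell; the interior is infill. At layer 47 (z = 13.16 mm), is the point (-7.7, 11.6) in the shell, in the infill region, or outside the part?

infill

At z = 13.16 mm: the 25.5×16.5 cube contributes its full rectangle; the cube at (3.5, 15) is absent (z outside [19.5, 25]); the cube at (8, 3.5) is not intersected at this z (z outside [1, 13]); Taking the union: only the 25.5×16.5 cube is present, so the union is just that shape — 1 connected region; (rotated 45° about Z; rotation is an isometry so areas/perimeters/island counts are preserved). Overall, the cross-section is a single solid region. Undo the 45° rotation: the query point maps to (2.758, 13.647) in the un-rotated model frame. The nearest boundary edge runs (0.00, 16.50)→(0.00, 0.00); distance from the point to it = 2.76 mm. The point is inside the cross-section and 2.76 mm from the nearest boundary — more than the 0.8 mm shell width (2 × 0.4), so it's in the infill interior.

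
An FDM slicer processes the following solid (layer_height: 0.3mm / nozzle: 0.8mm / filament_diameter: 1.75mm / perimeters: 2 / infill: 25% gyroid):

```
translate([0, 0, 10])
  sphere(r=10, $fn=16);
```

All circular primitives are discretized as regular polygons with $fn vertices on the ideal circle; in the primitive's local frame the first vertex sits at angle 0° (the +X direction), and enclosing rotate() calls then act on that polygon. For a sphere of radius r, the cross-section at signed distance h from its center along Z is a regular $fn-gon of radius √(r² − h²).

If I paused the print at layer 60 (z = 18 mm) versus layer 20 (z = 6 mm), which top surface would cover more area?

layer 20 (z = 6 mm)

Layer 60 (z = 18): the r=10 sphere contributes a regular 16-gon of circumradius √(10²−8²) = 6.000 (area = (16/2)·6.000²·sin(360°/16) = 110.21 mm²). So its area = 110.21 mm². Layer 20 (z = 6): the r=10 sphere slices to a regular 16-gon of circumradius 9.165 (√(r²−h²) with h=4 from center) (area = (16/2)·9.165²·sin(360°/16) = 257.16 mm²). So its area = 257.16 mm². Layer 20 is larger (257.16 vs 110.21 mm²).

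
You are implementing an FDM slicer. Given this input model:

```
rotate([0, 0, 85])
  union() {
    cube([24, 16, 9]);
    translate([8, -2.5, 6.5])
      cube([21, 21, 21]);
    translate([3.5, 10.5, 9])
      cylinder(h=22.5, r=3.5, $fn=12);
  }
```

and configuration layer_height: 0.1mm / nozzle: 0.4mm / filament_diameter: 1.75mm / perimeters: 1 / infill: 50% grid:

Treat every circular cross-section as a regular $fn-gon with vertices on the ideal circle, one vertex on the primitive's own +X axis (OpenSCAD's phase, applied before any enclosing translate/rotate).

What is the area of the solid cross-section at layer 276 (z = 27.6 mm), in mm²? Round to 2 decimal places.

At z = 27.6 mm: the cube is absent (z outside [0, 9]); the cube at (8, -2.5) does not reach this height (z outside [6.5, 27.5]); the r=3.5 cylinder at (3.5, 10.5) gives a regular 12-gon of circumradius 3.5 (constant along its height) (area = (12/2)·3.500²·sin(360°/12) = 36.75 mm²); Combining (union): only the r=3.5 cylinder at (3.5, 10.5) is present, so the union is just that shape — area = 36.75 mm²; (whole slice rotated 85° about Z — lengths, areas and connectivity unchanged). Overall, the cross-section is a single solid region. Net area = 36.75 mm².

36.75 mm²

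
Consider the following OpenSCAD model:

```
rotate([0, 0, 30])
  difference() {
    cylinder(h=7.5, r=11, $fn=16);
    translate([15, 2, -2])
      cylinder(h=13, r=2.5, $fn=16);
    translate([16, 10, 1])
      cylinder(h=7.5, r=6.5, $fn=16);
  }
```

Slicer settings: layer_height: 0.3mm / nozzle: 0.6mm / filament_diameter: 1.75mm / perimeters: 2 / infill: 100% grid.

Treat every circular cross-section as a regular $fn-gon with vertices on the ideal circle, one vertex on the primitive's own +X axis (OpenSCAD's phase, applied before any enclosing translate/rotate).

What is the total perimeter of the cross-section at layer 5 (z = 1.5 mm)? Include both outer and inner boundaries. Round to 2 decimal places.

68.67 mm

At z = 1.5 mm: the r=11 cylinder contributes a regular 16-gon of circumradius 11 (perimeter = 2·16·11.000·sin(180°/16) = 68.67 mm); the cylinder at (15, 2): section is a regular 16-gon, circumradius r=2.5 (perimeter = 2·16·2.500·sin(180°/16) = 15.61 mm); the cylinder at (16, 10): section is a regular 16-gon, circumradius r=6.5 (perimeter = 2·16·6.500·sin(180°/16) = 40.58 mm); Subtracting the remaining from the first: starting from the r=11 cylinder, the r=2.5 cylinder at (15, 2) misses the remaining region (no effect); the r=6.5 cylinder at (16, 10) misses the remaining region (no effect) — boundary = 68.67 mm; (whole slice rotated 30° about Z — lengths, areas and connectivity unchanged). Overall, the cross-section is a single solid region. Total boundary length (outer) = 68.67 mm.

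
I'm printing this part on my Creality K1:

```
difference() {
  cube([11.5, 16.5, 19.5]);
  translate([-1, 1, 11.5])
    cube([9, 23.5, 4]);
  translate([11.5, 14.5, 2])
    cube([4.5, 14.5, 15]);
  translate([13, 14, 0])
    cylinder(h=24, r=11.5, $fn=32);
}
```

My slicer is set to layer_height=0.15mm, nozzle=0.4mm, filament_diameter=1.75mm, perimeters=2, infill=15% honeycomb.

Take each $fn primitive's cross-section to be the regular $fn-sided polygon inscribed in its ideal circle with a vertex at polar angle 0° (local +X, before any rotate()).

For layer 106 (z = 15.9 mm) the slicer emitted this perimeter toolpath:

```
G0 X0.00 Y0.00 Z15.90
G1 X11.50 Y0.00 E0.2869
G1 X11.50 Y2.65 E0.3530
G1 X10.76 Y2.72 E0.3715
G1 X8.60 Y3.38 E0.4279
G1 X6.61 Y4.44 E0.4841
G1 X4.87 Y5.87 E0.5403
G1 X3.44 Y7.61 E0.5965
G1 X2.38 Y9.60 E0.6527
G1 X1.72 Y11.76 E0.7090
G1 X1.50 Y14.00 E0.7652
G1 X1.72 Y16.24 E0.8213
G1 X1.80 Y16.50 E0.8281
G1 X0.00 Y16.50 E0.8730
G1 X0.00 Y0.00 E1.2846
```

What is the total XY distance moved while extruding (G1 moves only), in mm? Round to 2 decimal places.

51.50 mm

Sum the Euclidean lengths of each G1 segment: total = 51.50 mm.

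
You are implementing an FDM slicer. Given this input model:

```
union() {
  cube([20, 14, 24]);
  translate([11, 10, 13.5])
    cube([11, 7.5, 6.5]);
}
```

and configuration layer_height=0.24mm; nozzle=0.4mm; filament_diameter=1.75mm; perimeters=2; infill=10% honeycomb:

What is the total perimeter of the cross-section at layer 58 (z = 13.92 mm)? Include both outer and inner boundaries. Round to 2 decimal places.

79.00 mm

At z = 13.92 mm: the 20×14 cube contributes its full rectangle (perimeter 68.00 mm); the cube at (11, 10) is present — its section is the full 11×7.5 rectangle (perimeter 37.00 mm); Combining (union): the regions partially overlap (shared area 36.00 mm²), so the edge portions inside another operand are dropped and the merged outline is re-measured after clipping — boundary = 79.00 mm. Overall, the cross-section is a single solid region. Total boundary length (outer) = 79.00 mm.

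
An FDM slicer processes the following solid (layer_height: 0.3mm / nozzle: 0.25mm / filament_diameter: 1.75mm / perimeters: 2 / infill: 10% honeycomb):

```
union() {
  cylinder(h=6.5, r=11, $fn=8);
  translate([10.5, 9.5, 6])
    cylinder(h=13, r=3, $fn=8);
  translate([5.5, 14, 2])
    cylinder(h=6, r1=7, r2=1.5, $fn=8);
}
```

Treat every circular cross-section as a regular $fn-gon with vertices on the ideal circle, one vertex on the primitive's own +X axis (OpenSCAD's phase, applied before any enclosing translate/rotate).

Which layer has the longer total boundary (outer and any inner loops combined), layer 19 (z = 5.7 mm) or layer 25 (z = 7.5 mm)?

layer 19 (z = 5.7 mm)

Layer 19 (z = 5.7): the cylinder: section is a regular 8-gon, circumradius r=11 (perimeter = 2·8·11.000·sin(180°/8) = 67.35 mm); the cylinder at (10.5, 9.5) is not intersected at this z (z outside [6, 19]); the cone at (5.5, 14) (r1=7→r2=1.5) has section circumradius 3.608 here — a regular 8-gon (perimeter = 2·8·3.608·sin(180°/8) = 22.09 mm); Taking the union: the 2 present regions are separate (no shared area or edge), so areas and boundary lengths simply add and each stays a separate island — boundary = 89.45 mm. So its perimeter = 89.45 mm. Layer 25 (z = 7.5): the cylinder does not reach this height (z outside [0, 6.5]); the r=3 cylinder at (10.5, 9.5) gives a regular 8-gon of circumradius 3 (constant along its height) (perimeter = 2·8·3.000·sin(180°/8) = 18.37 mm); the cone at (5.5, 14) contributes a regular 8-gon of circumradius 1.958 (interpolated between r1=7 and r2=1.5 at t=0.917) (perimeter = 2·8·1.958·sin(180°/8) = 11.99 mm); Taking the union: the 2 present regions are separate (no shared area or edge), so areas and boundary lengths simply add and each stays a separate island — boundary = 30.36 mm. So its perimeter = 30.36 mm. Layer 19 is larger (89.45 vs 30.36 mm).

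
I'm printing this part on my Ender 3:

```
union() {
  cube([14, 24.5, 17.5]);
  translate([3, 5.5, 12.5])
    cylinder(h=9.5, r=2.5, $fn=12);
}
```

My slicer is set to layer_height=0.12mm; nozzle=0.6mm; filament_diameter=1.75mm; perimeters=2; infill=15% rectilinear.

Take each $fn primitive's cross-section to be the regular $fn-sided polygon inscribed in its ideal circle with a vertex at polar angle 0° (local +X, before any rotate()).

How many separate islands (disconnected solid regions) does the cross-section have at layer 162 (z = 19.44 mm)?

At z = 19.44 mm: the cube is not intersected at this z (z outside [0, 17.5]); the r=2.5 cylinder at (3, 5.5) contributes a regular 12-gon of circumradius 2.5; Taking the union: only the r=2.5 cylinder at (3, 5.5) is present, so the union is just that shape — 1 connected region. Overall, the cross-section is a single solid region. Island count = 1.

1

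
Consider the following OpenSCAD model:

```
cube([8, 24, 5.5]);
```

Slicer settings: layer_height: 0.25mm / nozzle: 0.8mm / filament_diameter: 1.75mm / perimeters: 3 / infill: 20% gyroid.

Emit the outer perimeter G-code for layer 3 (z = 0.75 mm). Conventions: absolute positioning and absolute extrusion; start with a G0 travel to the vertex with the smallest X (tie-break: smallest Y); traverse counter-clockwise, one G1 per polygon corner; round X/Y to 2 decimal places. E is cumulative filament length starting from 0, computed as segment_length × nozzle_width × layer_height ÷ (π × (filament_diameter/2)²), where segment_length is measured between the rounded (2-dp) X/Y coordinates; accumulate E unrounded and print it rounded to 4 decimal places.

G0 X0.00 Y0.00 Z0.75
G1 X8.00 Y0.00 E0.6652
G1 X8.00 Y24.00 E2.6608
G1 X0.00 Y24.00 E3.3260
G1 X0.00 Y0.00 E5.3216

At z = 0.75 mm: the 8×24 cube contributes its full rectangle. The outline is a single polygon with 4 vertices. Extrusion per mm of travel: 0.8 × 0.25 / (π × 0.875²) = 0.083150. Accumulating E over each segment gives final E = 5.3216.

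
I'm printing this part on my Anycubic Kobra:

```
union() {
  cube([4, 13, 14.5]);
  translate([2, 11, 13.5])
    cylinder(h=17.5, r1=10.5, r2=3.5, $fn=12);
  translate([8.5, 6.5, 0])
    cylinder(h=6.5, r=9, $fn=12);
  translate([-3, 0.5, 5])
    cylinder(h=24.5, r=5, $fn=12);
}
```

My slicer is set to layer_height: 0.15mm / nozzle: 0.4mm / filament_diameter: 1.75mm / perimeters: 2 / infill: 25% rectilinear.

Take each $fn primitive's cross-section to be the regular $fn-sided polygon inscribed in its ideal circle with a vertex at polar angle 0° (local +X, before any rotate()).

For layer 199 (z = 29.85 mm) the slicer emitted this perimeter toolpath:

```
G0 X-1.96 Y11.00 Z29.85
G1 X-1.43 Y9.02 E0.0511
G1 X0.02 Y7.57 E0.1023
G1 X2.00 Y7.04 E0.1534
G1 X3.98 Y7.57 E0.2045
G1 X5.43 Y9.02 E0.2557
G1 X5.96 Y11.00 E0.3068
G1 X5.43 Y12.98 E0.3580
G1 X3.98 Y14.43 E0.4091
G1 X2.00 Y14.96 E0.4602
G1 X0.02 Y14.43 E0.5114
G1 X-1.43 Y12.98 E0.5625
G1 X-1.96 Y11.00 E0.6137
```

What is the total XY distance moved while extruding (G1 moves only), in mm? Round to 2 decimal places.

24.60 mm

Sum the Euclidean lengths of each G1 segment: total = 24.60 mm.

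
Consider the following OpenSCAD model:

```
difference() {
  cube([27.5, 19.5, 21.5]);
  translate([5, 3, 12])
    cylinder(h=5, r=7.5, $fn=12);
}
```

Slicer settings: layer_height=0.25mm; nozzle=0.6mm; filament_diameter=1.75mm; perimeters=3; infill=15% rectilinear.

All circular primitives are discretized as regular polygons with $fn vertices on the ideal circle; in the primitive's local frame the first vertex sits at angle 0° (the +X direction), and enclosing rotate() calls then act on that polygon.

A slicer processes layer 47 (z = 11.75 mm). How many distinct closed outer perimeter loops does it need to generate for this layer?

1

At z = 11.75 mm: the 27.5×19.5 cube contributes its full rectangle; the cylinder at (5, 3) does not reach this height (z outside [12, 17]); Taking the first minus the rest: none of the subtracted shapes is present at this height, so the 27.5×19.5 cube is unchanged — 1 connected region. The result has 1 disconnected region.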